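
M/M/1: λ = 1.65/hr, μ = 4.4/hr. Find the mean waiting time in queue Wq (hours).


ρ = 1.65/4.4 = 0.3750
Wq = ρ/(μ−λ) = 0.3750/(4.4 − 1.65) = 0.3750/2.75 = 0.1364 hr

Final: 0.1364 hr


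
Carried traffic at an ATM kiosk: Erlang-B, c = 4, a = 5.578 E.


B(4,5.578) = 0.441334 (Erlang-B)
Carried load = a(1 − B) = 5.578·(1 − 0.441334) = 5.578·0.558666 = 3.1162 E

Final: 3.1162 Erlangs


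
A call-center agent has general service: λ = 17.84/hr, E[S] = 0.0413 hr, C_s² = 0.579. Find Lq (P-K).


ρ = λ·E[S] = 17.84·0.0413 = 0.7368
Lq = ρ²(1+C_s²)/(2(1−ρ)) = 0.5429·(1+0.579)/(2·0.2632)
= 0.5429·1.5790/0.5264 = 1.62833

Final: 1.62833


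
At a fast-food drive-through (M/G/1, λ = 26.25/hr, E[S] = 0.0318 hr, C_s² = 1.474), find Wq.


ρ = λ·E[S] = 26.25·0.0318 = 0.8348
E[S²] = E[S]²(1+C_s²) = 0.0318²·(1+1.474) = 0.002502
Wq = λ·E[S²]/(2(1−ρ)) = 26.25·0.002502/(2·0.1652) = 0.19871 hr

Final: 0.19871 hr


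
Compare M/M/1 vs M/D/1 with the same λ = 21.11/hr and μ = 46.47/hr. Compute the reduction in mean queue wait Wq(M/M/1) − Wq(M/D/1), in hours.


ρ = 21.11/46.47 = 0.4543
Wq(M/M/1) = ρ/(μ−λ) = 0.4543/25.36 = 0.01791 hr
Wq(M/D/1) = ρ/(2(μ−λ)) = 0.008956 hr
Savings = 0.01791 − 0.008956 = 0.008956 hr

Final: 0.008956 hr


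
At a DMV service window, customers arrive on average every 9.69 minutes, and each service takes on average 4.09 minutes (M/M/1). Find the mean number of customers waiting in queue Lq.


λ = 60/9.69 = 6.1920 /hr
μ = 60/4.09 = 14.6699 /hr
ρ = λ/μ = 6.1920/14.6699 = 0.4221
Lq = ρ²/(1−ρ) = 0.1782/0.5779 = 0.3083

Final: 0.3083


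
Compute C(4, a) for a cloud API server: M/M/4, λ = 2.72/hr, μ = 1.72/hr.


a = λ/μ = 1.5814; ρ = a/4 = 0.3953
P₀ = 0.203174 (from M/M/c formula)
C(c,a) = [a^c/(c!(1−ρ))]·P₀ = [6.25406/(24·0.6047)]·0.203174
= 0.43097·0.203174 = 0.087561

Final: 0.087561


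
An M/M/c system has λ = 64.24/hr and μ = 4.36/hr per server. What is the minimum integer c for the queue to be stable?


Stability requires cμ > λ ⇔ c > λ/μ.
λ/μ = 64.24/4.36 = 14.7339
Minimum integer c = ⌊14.7339⌋ + 1 = 15
Check: 15·4.36 = 65.40 > 64.24, while 14·4.36 = 61.04 ≤ 64.24

Final: 15 servers


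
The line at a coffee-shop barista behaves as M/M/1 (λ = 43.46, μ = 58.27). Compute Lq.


ρ = 43.46/58.27 = 0.7458
Lq = ρ²/(1−ρ) = 0.5563/0.2542 = 2.1887

Final: 2.1887


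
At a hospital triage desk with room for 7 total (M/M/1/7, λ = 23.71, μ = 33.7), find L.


ρ = 23.71/33.7 = 0.7036
L = ρ[1 − (K+1)ρ^K + Kρ^(K+1)] / [(1−ρ)(1−ρ^(K+1))]
Numerator: 0.7036·(1 − 8·0.085332 + 7·0.060036) = 0.518945
Denominator: (0.2964)·(0.939964) = 0.278642
L = 0.518945/0.278642 = 1.8624

Final: 1.8624


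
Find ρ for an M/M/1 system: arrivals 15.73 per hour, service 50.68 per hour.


ρ = λ/μ = 15.73/50.68 = 0.3104

Final: 0.3104


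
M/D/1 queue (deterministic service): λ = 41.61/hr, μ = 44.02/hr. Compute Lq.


ρ = 41.61/44.02 = 0.9453
M/D/1: Lq = ρ²/(2(1−ρ)) = 0.8935/(2·0.05475) = 8.16015

Final: 8.16015


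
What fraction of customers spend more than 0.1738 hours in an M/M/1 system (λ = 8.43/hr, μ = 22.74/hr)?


W ~ Exponential(μ−λ) for M/M/1.
μ − λ = 22.74 − 8.43 = 14.3100
P(W > t) = e^{−(μ−λ)t} = e^{−2.4871} = 0.083153

Final: 0.083153


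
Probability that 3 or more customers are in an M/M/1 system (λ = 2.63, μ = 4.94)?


ρ = 2.63/4.94 = 0.5324
P(N ≥ n) = ρ^n = 0.5324^3 = 0.150899

Final: 0.150899


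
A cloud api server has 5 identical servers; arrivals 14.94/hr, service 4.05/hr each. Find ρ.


ρ = λ/(cμ) = 14.94/(5·4.05) = 14.94/20.25 = 0.7378

Final: 0.7378


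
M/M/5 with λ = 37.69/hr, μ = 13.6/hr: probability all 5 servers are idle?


a = λ/μ = 37.69/13.6 = 2.7713; ρ = a/c = 0.5543
Σ_{k=0}^{4} a^k/k! (terms k=0..4) = 1.00000 + 2.77132 + 3.84012 + 3.54740 + 2.45775 = 13.61659
Tail: a^5/(5!(1−ρ)) = 163.46928/(120·0.4457) = 3.05617
P₀ = 1/(13.61659 + 3.05617) = 1/16.67277 = 0.059978

Final: 0.059978


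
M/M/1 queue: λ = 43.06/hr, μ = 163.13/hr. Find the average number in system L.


ρ = λ/μ = 43.06/163.13 = 0.2640
L = ρ/(1−ρ) = 0.2640/(1 − 0.2640) = 0.2640/0.7360 = 0.3586

Final: 0.3586


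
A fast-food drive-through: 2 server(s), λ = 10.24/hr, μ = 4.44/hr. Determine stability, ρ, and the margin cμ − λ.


Total capacity cμ = 2·4.44 = 8.88/hr
ρ = λ/(cμ) = 10.24/8.88 = 1.1532
Stable ⇔ ρ < 1: NO
Spare capacity = cμ − λ = 8.88 − 10.24 = -1.36/hr

Final: ρ = 1.1532; unstable; margin = -1.36/hr


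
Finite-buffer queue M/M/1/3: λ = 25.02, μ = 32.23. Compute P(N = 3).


ρ = λ/μ = 25.02/32.23 = 0.7763
P_K = (1−ρ)ρ^K/(1−ρ^(K+1)) = (0.2237·0.467822)/(1 − 0.363168)
= 0.104654/0.636832 = 0.164335

Final: 0.164335


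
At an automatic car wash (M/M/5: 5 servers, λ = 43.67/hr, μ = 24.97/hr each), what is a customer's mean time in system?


a = 1.7489; ρ = 0.3498; P₀ = 0.173332
Lq = P₀·a^c·ρ/(c!(1−ρ)²) = 0.01955
Wq = Lq/λ = 0.01955/43.67 = 0.0004477 hr
W = Wq + 1/μ = 0.0004477 + 0.04005 = 0.04050 hr

Final: 0.04050 hr


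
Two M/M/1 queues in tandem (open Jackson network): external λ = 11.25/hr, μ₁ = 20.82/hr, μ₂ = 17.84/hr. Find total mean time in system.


Each node sees arrival rate λ = 11.25/hr (tandem ⇒ throughput preserved).
W₁ = 1/(μ₁−λ) = 1/(20.82−11.25) = 0.10449 hr
W₂ = 1/(μ₂−λ) = 1/(17.84−11.25) = 0.15175 hr
W_total = W₁ + W₂ = 0.10449 + 0.15175 = 0.25624 hr

Final: 0.25624 hr


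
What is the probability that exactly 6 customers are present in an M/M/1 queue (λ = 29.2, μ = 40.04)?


ρ = 29.2/40.04 = 0.7293
P_n = (1−ρ)·ρ^n = (1 − 0.7293)·0.7293^6 = 0.2707·0.150429 = 0.040726

Final: 0.040726


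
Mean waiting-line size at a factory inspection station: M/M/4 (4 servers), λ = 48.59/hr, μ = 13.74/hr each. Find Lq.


a = λ/μ = 3.5364; ρ = a/4 = 0.8841
P₀ = 0.013443
Lq = P₀·a^c·ρ / (c!·(1−ρ)²) = 0.013443·156.40141·0.8841/(24·0.01343)
= 5.76568

Final: 5.76568


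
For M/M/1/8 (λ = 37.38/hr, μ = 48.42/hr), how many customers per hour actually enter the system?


ρ = 0.7720; P_K = (1−ρ)ρ^8/(1−ρ^9) = 0.031869
λ_eff = λ(1 − P_K) = 37.38·(1 − 0.031869) = 37.38·0.968131 = 36.1888 /hr

Final: 36.1888 /hr


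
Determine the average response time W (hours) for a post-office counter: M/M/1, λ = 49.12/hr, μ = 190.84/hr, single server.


W = 1/(μ−λ) = 1/(190.84 − 49.12) = 1/141.72 = 0.007056 hr

Final: 0.007056 hr


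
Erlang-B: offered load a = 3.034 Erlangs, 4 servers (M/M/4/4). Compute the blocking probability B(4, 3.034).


B(c,a) = (a^c/c!) / Σ_{k=0}^{c} a^k/k!
a^4/4! = 3.530621
Σ terms (k=0..4): 1.00000 + 3.03400 + 4.60258 + 4.65474 + 3.53062 = 16.821939
B = 3.530621/16.821939 = 0.209882

Final: 0.209882


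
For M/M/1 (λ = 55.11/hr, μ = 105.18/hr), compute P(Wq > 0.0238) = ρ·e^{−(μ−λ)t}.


ρ = 55.11/105.18 = 0.5240
P(Wq > t) = ρ·e^{−(μ−λ)t} = 0.5240·e^{−1.1917}
= 0.5240·0.303715 = 0.159134

Final: 0.159134


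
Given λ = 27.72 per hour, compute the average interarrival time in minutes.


Mean interarrival time = 1/λ = 1/27.72 hour = 0.03608 hour
In minutes: 0.03608 × 60 = 2.1645 min

Final: 2.1645 min


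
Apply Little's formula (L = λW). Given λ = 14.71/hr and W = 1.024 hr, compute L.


L = λW = 14.71·1.024 = 15.0630

Final: 15.0630


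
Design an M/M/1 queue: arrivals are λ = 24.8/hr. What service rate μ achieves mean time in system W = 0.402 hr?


W = 1/(μ−λ) ⇒ μ − λ = 1/W = 1/0.402 = 2.4876
μ = λ + 1/W = 24.8 + 2.4876 = 27.2876 per hr

Final: 27.2876 /hr


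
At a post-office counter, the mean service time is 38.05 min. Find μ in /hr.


μ = 1/(service time) in consistent units.
1 hour = 60 min, so μ = 60/38.05 = 1.5769 per hour

Final: 1.5769 /hr


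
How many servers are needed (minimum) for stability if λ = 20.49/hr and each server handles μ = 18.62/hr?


Stability requires cμ > λ ⇔ c > λ/μ.
λ/μ = 20.49/18.62 = 1.1004
Minimum integer c = ⌊1.1004⌋ + 1 = 2
Check: 2·18.62 = 37.24 > 20.49, while 1·18.62 = 18.62 ≤ 20.49

Final: 2 servers


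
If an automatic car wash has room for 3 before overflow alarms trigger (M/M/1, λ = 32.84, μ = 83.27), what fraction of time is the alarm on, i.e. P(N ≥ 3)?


ρ = 32.84/83.27 = 0.3944
P(N ≥ n) = ρ^n = 0.3944^3 = 0.061340

Final: 0.061340


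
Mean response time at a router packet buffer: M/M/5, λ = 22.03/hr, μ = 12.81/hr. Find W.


a = 1.7198; ρ = 0.3440; P₀ = 0.178515
Lq = P₀·a^c·ρ/(c!(1−ρ)²) = 0.01788
Wq = Lq/λ = 0.01788/22.03 = 0.0008118 hr
W = Wq + 1/μ = 0.0008118 + 0.07806 = 0.07888 hr

Final: 0.07888 hr


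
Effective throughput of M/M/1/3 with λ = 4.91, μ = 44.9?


ρ = 0.1094; P_K = (1−ρ)ρ^3/(1−ρ^4) = 0.001165
λ_eff = λ(1 − P_K) = 4.91·(1 − 0.001165) = 4.91·0.998835 = 4.9043 /hr

Final: 4.9043 /hr


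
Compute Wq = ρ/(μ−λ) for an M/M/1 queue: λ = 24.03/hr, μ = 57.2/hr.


ρ = 24.03/57.2 = 0.4201
Wq = ρ/(μ−λ) = 0.4201/(57.2 − 24.03) = 0.4201/33.17 = 0.01267 hr

Final: 0.01267 hr


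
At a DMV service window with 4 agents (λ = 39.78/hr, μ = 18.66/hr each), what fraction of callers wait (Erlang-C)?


a = λ/μ = 2.1318; ρ = a/4 = 0.5330
P₀ = 0.112846 (from M/M/c formula)
C(c,a) = [a^c/(c!(1−ρ))]·P₀ = [20.65440/(24·0.4670)]·0.112846
= 1.84266·0.112846 = 0.207938

Final: 0.207938


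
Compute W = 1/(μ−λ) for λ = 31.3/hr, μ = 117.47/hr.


W = 1/(μ−λ) = 1/(117.47 − 31.3) = 1/86.17 = 0.01160 hr

Final: 0.01160 hr


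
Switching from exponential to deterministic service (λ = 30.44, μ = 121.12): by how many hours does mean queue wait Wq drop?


ρ = 30.44/121.12 = 0.2513
Wq(M/M/1) = ρ/(μ−λ) = 0.2513/90.68 = 0.002772 hr
Wq(M/D/1) = ρ/(2(μ−λ)) = 0.001386 hr
Savings = 0.002772 − 0.001386 = 0.001386 hr

Final: 0.001386 hr


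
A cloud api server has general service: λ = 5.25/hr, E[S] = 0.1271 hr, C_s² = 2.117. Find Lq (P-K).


ρ = λ·E[S] = 5.25·0.1271 = 0.6673
Lq = ρ²(1+C_s²)/(2(1−ρ)) = 0.4453·(1+2.117)/(2·0.3327)
= 0.4453·3.1170/0.6655 = 2.08560

Final: 2.08560


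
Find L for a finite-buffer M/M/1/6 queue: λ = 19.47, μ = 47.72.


ρ = 19.47/47.72 = 0.4080
L = ρ[1 − (K+1)ρ^K + Kρ^(K+1)] / [(1−ρ)(1−ρ^(K+1))]
Numerator: 0.4080·(1 − 7·0.004613 + 6·0.001882) = 0.399437
Denominator: (0.5920)·(0.998118) = 0.590881
L = 0.399437/0.590881 = 0.6760

Final: 0.6760


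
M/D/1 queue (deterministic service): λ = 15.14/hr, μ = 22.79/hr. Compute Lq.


ρ = 15.14/22.79 = 0.6643
M/D/1: Lq = ρ²/(2(1−ρ)) = 0.4413/(2·0.3357) = 0.65738

Final: 0.65738


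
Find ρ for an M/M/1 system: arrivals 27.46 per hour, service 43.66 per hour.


ρ = λ/μ = 27.46/43.66 = 0.6290

Final: 0.6290


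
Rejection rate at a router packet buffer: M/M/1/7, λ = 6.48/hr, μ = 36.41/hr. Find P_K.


ρ = λ/μ = 6.48/36.41 = 0.1780
P_K = (1−ρ)ρ^K/(1−ρ^(K+1)) = (0.8220·0.000005656)/(1 − 0.000001007)
= 0.000004649/0.999999 = 0.000004649

Final: 0.000004649


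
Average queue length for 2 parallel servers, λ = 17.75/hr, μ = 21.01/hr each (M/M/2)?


a = λ/μ = 0.8448; ρ = a/2 = 0.4224
P₀ = 0.406057
Lq = P₀·a^c·ρ / (c!·(1−ρ)²) = 0.406057·0.71375·0.4224/(2·0.33360)
= 0.18349

Final: 0.18349


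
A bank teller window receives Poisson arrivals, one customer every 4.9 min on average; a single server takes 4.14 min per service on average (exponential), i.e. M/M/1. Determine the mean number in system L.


λ = 60/4.9 = 12.2449 /hr
μ = 60/4.14 = 14.4928 /hr
ρ = λ/μ = 12.2449/14.4928 = 0.8449
L = ρ/(1−ρ) = 0.8449/0.1551 = 5.4474

Final: 5.4474


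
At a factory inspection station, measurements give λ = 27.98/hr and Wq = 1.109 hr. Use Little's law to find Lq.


Lq = λWq = 27.98·1.109 = 31.0298

Final: 31.0298


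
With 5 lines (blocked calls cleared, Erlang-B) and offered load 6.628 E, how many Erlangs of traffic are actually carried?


B(5,6.628) = 0.402048 (Erlang-B)
Carried load = a(1 − B) = 6.628·(1 − 0.402048) = 6.628·0.597952 = 3.9632 E

Final: 3.9632 Erlangs


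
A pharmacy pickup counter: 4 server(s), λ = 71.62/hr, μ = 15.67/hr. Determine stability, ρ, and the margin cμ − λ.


Total capacity cμ = 4·15.67 = 62.68/hr
ρ = λ/(cμ) = 71.62/62.68 = 1.1426
Stable ⇔ ρ < 1: NO
Spare capacity = cμ − λ = 62.68 − 71.62 = -8.94/hr

Final: ρ = 1.1426; unstable; margin = -8.94/hr


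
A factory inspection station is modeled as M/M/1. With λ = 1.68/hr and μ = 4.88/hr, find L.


ρ = λ/μ = 1.68/4.88 = 0.3443
L = ρ/(1−ρ) = 0.3443/(1 − 0.3443) = 0.3443/0.6557 = 0.5250

Final: 0.5250


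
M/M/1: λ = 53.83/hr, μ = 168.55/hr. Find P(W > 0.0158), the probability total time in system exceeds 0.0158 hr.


W ~ Exponential(μ−λ) for M/M/1.
μ − λ = 168.55 − 53.83 = 114.7200
P(W > t) = e^{−(μ−λ)t} = e^{−1.8126} = 0.163233

Final: 0.163233


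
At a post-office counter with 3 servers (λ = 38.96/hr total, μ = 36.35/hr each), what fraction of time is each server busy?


ρ = λ/(cμ) = 38.96/(3·36.35) = 38.96/109.05 = 0.3573

Final: 0.3573


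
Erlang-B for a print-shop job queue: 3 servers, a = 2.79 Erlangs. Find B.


B(c,a) = (a^c/c!) / Σ_{k=0}^{c} a^k/k!
a^3/3! = 3.619607
Σ terms (k=0..3): 1.00000 + 2.79000 + 3.89205 + 3.61961 = 11.301656
B = 3.619607/11.301656 = 0.320272

Final: 0.320272


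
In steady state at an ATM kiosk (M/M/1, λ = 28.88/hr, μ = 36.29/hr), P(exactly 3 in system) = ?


ρ = 28.88/36.29 = 0.7958
P_n = (1−ρ)·ρ^n = (1 − 0.7958)·0.7958^3 = 0.2042·0.504000 = 0.102911

Final: 0.102911


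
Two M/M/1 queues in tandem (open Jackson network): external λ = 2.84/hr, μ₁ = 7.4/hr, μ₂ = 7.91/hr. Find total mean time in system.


Each node sees arrival rate λ = 2.84/hr (tandem ⇒ throughput preserved).
W₁ = 1/(μ₁−λ) = 1/(7.4−2.84) = 0.21930 hr
W₂ = 1/(μ₂−λ) = 1/(7.91−2.84) = 0.19724 hr
W_total = W₁ + W₂ = 0.21930 + 0.19724 = 0.41654 hr

Final: 0.41654 hr


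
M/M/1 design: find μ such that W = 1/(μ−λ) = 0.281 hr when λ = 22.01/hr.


W = 1/(μ−λ) ⇒ μ − λ = 1/W = 1/0.281 = 3.5587
μ = λ + 1/W = 22.01 + 3.5587 = 25.5687 per hr

Final: 25.5687 /hr


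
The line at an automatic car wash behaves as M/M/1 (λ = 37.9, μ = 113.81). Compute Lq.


ρ = 37.9/113.81 = 0.3330
Lq = ρ²/(1−ρ) = 0.1109/0.6670 = 0.1663

Final: 0.1663


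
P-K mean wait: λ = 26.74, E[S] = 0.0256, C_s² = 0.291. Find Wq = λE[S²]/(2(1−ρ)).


ρ = λ·E[S] = 26.74·0.0256 = 0.6845
E[S²] = E[S]²(1+C_s²) = 0.0256²·(1+0.291) = 0.0008461
Wq = λ·E[S²]/(2(1−ρ)) = 26.74·0.0008461/(2·0.3155) = 0.03586 hr

Final: 0.03586 hr


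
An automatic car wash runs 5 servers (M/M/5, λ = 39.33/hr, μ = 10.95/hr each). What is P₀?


a = λ/μ = 39.33/10.95 = 3.5918; ρ = a/c = 0.7184
Σ_{k=0}^{4} a^k/k! (terms k=0..4) = 1.00000 + 3.59178 + 6.45044 + 7.72286 + 6.93471 = 25.69979
Tail: a^5/(5!(1−ρ)) = 597.79068/(120·0.2816) = 17.68755
P₀ = 1/(25.69979 + 17.68755) = 1/43.38734 = 0.023048

Final: 0.023048


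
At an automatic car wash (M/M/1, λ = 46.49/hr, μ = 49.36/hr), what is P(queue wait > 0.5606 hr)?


ρ = 46.49/49.36 = 0.9419
P(Wq > t) = ρ·e^{−(μ−λ)t} = 0.9419·e^{−1.6089}
= 0.9419·0.200103 = 0.188468

Final: 0.188468


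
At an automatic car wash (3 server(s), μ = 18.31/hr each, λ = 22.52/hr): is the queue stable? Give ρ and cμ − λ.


Total capacity cμ = 3·18.31 = 54.93/hr
ρ = λ/(cμ) = 22.52/54.93 = 0.4100
Stable ⇔ ρ < 1: YES
Spare capacity = cμ − λ = 54.93 − 22.52 = 32.41/hr

Final: ρ = 0.4100; stable; margin = 32.41/hr


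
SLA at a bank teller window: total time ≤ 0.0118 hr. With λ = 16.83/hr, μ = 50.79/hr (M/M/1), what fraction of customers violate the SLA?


W ~ Exponential(μ−λ) for M/M/1.
μ − λ = 50.79 − 16.83 = 33.9600
P(W > t) = e^{−(μ−λ)t} = e^{−0.4007} = 0.669832

Final: 0.669832


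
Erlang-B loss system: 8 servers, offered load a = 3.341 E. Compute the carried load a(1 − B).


B(8,3.341) = 0.013733 (Erlang-B)
Carried load = a(1 − B) = 3.341·(1 − 0.013733) = 3.341·0.986267 = 3.2951 E

Final: 3.2951 Erlangs


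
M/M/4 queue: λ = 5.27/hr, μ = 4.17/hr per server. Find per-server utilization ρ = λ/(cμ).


ρ = λ/(cμ) = 5.27/(4·4.17) = 5.27/16.68 = 0.3159

Final: 0.3159


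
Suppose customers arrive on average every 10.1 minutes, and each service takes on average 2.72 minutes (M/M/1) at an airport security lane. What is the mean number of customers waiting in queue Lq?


λ = 60/10.1 = 5.9406 /hr
μ = 60/2.72 = 22.0588 /hr
ρ = λ/μ = 5.9406/22.0588 = 0.2693
Lq = ρ²/(1−ρ) = 0.07253/0.7307 = 0.09926

Final: 0.09926


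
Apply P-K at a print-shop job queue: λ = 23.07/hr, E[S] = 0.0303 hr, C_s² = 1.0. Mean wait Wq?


ρ = λ·E[S] = 23.07·0.0303 = 0.6990
E[S²] = E[S]²(1+C_s²) = 0.0303²·(1+1.0) = 0.001836
Wq = λ·E[S²]/(2(1−ρ)) = 23.07·0.001836/(2·0.3010) = 0.07037 hr

Final: 0.07037 hr


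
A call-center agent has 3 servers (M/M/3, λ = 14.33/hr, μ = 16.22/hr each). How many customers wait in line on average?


a = λ/μ = 0.8835; ρ = a/3 = 0.2945
P₀ = 0.410400
Lq = P₀·a^c·ρ / (c!·(1−ρ)²) = 0.410400·0.68958·0.2945/(6·0.49774)
= 0.02791

Final: 0.02791


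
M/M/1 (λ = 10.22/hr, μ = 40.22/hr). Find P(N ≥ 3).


ρ = 10.22/40.22 = 0.2541
P(N ≥ n) = ρ^n = 0.2541^3 = 0.016407

Final: 0.016407


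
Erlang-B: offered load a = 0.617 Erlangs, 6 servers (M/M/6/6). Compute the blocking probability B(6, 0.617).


B(c,a) = (a^c/c!) / Σ_{k=0}^{c} a^k/k!
a^6/6! = 0.00007663
Σ terms (k=0..6): 1.00000 + 0.61700 + 0.19034 + 0.03915 + 0.006039 + 0.0007452 + 0.00007663 = 1.853352
B = 0.00007663/1.853352 = 0.00004134

Final: 0.00004134


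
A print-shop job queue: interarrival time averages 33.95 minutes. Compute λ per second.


λ = 1/(interarrival time) in consistent units.
1 second = 0.0166667 min, so λ = 0.0166667/33.95 = 0.0004909 per second

Final: 0.0004909 /sec


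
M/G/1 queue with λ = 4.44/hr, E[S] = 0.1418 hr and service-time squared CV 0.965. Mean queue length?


ρ = λ·E[S] = 4.44·0.1418 = 0.6296
Lq = ρ²(1+C_s²)/(2(1−ρ)) = 0.3964·(1+0.965)/(2·0.3704)
= 0.3964·1.9650/0.7408 = 1.05141

Final: 1.05141


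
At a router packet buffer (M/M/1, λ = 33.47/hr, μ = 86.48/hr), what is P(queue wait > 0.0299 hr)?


ρ = 33.47/86.48 = 0.3870
P(Wq > t) = ρ·e^{−(μ−λ)t} = 0.3870·e^{−1.5850}
= 0.3870·0.204948 = 0.079320

Final: 0.079320


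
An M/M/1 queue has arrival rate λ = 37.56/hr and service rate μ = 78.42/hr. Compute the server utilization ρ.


ρ = λ/μ = 37.56/78.42 = 0.4790

Final: 0.4790


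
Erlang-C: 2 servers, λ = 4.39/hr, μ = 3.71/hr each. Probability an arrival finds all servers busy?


a = λ/μ = 1.1833; ρ = a/2 = 0.5916
P₀ = 0.256562 (from M/M/c formula)
C(c,a) = [a^c/(c!(1−ρ))]·P₀ = [1.40017/(2·0.4084)]·0.256562
= 1.71440·0.256562 = 0.439851

Final: 0.439851


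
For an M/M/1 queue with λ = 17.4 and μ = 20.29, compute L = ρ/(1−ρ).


ρ = λ/μ = 17.4/20.29 = 0.8576
L = ρ/(1−ρ) = 0.8576/(1 − 0.8576) = 0.8576/0.1424 = 6.0208

Final: 6.0208


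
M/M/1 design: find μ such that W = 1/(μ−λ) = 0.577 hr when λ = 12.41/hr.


W = 1/(μ−λ) ⇒ μ − λ = 1/W = 1/0.577 = 1.7331
μ = λ + 1/W = 12.41 + 1.7331 = 14.1431 per hr

Final: 14.1431 /hr


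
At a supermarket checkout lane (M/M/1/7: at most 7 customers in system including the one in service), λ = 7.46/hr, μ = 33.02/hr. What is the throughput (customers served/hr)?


ρ = 0.2259; P_K = (1−ρ)ρ^7/(1−ρ^8) = 0.00002326
λ_eff = λ(1 − P_K) = 7.46·(1 − 0.00002326) = 7.46·0.999977 = 7.4598 /hr

Final: 7.4598 /hr


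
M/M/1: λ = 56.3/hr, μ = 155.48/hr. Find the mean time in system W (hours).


W = 1/(μ−λ) = 1/(155.48 − 56.3) = 1/99.18 = 0.01008 hr

Final: 0.01008 hr


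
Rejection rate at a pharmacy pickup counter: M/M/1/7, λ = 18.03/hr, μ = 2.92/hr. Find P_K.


ρ = λ/μ = 18.03/2.92 = 6.1747
P_K = (1−ρ)ρ^K/(1−ρ^(K+1)) = (-5.1747·342207.975442)/(1 − 2113017.053843)
= -1770809.078401/-2113016.053843 = 0.838048

Final: 0.838048


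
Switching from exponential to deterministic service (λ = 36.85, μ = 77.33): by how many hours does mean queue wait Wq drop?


ρ = 36.85/77.33 = 0.4765
Wq(M/M/1) = ρ/(μ−λ) = 0.4765/40.48 = 0.01177 hr
Wq(M/D/1) = ρ/(2(μ−λ)) = 0.005886 hr
Savings = 0.01177 − 0.005886 = 0.005886 hr

Final: 0.005886 hr


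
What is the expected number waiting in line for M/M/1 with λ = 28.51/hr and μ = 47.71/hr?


ρ = 28.51/47.71 = 0.5976
Lq = ρ²/(1−ρ) = 0.3571/0.4024 = 0.8873

Final: 0.8873


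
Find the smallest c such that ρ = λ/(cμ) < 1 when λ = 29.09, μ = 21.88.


Stability requires cμ > λ ⇔ c > λ/μ.
λ/μ = 29.09/21.88 = 1.3295
Minimum integer c = ⌊1.3295⌋ + 1 = 2
Check: 2·21.88 = 43.76 > 29.09, while 1·21.88 = 21.88 ≤ 29.09

Final: 2 servers


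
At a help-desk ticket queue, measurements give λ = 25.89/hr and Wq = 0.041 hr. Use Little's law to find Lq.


Lq = λWq = 25.89·0.041 = 1.0615

Final: 1.0615


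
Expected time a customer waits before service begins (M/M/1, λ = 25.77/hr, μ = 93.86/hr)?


ρ = 25.77/93.86 = 0.2746
Wq = ρ/(μ−λ) = 0.2746/(93.86 − 25.77) = 0.2746/68.09 = 0.004032 hr

Final: 0.004032 hr


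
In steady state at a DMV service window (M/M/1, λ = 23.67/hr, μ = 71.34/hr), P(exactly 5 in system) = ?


ρ = 23.67/71.34 = 0.3318
P_n = (1−ρ)·ρ^n = (1 − 0.3318)·0.3318^5 = 0.6682·0.004021 = 0.002687

Final: 0.002687


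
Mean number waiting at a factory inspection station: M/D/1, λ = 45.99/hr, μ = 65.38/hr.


ρ = 45.99/65.38 = 0.7034
M/D/1: Lq = ρ²/(2(1−ρ)) = 0.4948/(2·0.2966) = 0.83421

Final: 0.83421


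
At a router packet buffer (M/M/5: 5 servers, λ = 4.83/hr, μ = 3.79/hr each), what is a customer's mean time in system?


a = 1.2744; ρ = 0.2549; P₀ = 0.279413
Lq = P₀·a^c·ρ/(c!(1−ρ)²) = 0.003593
Wq = Lq/λ = 0.003593/4.83 = 0.0007440 hr
W = Wq + 1/μ = 0.0007440 + 0.26385 = 0.26460 hr

Final: 0.26460 hr


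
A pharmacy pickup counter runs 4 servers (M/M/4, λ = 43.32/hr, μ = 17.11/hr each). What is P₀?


a = λ/μ = 43.32/17.11 = 2.5319; ρ = a/c = 0.6330
Σ_{k=0}^{3} a^k/k! (terms k=0..3) = 1.00000 + 2.53185 + 3.20514 + 2.70498 = 9.44197
Tail: a^4/(4!(1−ρ)) = 41.09167/(24·0.3670) = 4.66480
P₀ = 1/(9.44197 + 4.66480) = 1/14.10677 = 0.070888

Final: 0.070888


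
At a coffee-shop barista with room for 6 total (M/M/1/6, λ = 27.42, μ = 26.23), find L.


ρ = 27.42/26.23 = 1.0454
L = ρ[1 − (K+1)ρ^K + Kρ^(K+1)] / [(1−ρ)(1−ρ^(K+1))]
Numerator: 1.0454·(1 − 7·1.305013 + 6·1.364219) = 0.052499
Denominator: (-0.04537)·(-0.364219) = 0.016524
L = 0.052499/0.016524 = 3.1772

Final: 3.1772


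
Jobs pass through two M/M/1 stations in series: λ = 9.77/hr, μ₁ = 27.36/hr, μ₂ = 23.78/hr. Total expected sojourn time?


Each node sees arrival rate λ = 9.77/hr (tandem ⇒ throughput preserved).
W₁ = 1/(μ₁−λ) = 1/(27.36−9.77) = 0.05685 hr
W₂ = 1/(μ₂−λ) = 1/(23.78−9.77) = 0.07138 hr
W_total = W₁ + W₂ = 0.05685 + 0.07138 = 0.12823 hr

Final: 0.12823 hr


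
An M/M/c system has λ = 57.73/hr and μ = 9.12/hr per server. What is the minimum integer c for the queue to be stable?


Stability requires cμ > λ ⇔ c > λ/μ.
λ/μ = 57.73/9.12 = 6.3300
Minimum integer c = ⌊6.3300⌋ + 1 = 7
Check: 7·9.12 = 63.84 > 57.73, while 6·9.12 = 54.72 ≤ 57.73

Final: 7 servers


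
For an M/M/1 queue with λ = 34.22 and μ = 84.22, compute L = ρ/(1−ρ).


ρ = λ/μ = 34.22/84.22 = 0.4063
L = ρ/(1−ρ) = 0.4063/(1 − 0.4063) = 0.4063/0.5937 = 0.6844

Final: 0.6844


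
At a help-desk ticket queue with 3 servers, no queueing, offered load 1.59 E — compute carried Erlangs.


B(3,1.59) = 0.148087 (Erlang-B)
Carried load = a(1 − B) = 1.59·(1 − 0.148087) = 1.59·0.851913 = 1.3545 E

Final: 1.3545 Erlangs


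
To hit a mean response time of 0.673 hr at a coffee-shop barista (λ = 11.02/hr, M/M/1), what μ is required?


W = 1/(μ−λ) ⇒ μ − λ = 1/W = 1/0.673 = 1.4859
μ = λ + 1/W = 11.02 + 1.4859 = 12.5059 per hr

Final: 12.5059 /hr


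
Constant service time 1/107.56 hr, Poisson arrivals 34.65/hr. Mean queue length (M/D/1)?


ρ = 34.65/107.56 = 0.3221
M/D/1: Lq = ρ²/(2(1−ρ)) = 0.1038/(2·0.6779) = 0.07655

Final: 0.07655


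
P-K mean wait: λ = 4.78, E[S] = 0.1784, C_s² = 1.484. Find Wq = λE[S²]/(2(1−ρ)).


ρ = λ·E[S] = 4.78·0.1784 = 0.8528
E[S²] = E[S]²(1+C_s²) = 0.1784²·(1+1.484) = 0.079057
Wq = λ·E[S²]/(2(1−ρ)) = 4.78·0.079057/(2·0.1472) = 1.28319 hr

Final: 1.28319 hr


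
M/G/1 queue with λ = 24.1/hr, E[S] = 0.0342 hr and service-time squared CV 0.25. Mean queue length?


ρ = λ·E[S] = 24.1·0.0342 = 0.8242
Lq = ρ²(1+C_s²)/(2(1−ρ)) = 0.6793·(1+0.25)/(2·0.1758)
= 0.6793·1.2500/0.3516 = 2.41544

Final: 2.41544


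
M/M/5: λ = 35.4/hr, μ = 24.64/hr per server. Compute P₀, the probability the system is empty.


a = λ/μ = 35.4/24.64 = 1.4367; ρ = a/c = 0.2873
Σ_{k=0}^{4} a^k/k! (terms k=0..4) = 1.00000 + 1.43669 + 1.03204 + 0.49424 + 0.17752 = 4.14048
Tail: a^5/(5!(1−ρ)) = 6.12086/(120·0.7127) = 0.07157
P₀ = 1/(4.14048 + 0.07157) = 1/4.21205 = 0.237414

Final: 0.237414


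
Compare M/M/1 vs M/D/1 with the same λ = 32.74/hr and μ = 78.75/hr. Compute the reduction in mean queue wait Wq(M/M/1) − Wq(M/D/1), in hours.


ρ = 32.74/78.75 = 0.4157
Wq(M/M/1) = ρ/(μ−λ) = 0.4157/46.01 = 0.009036 hr
Wq(M/D/1) = ρ/(2(μ−λ)) = 0.004518 hr
Savings = 0.009036 − 0.004518 = 0.004518 hr

Final: 0.004518 hr


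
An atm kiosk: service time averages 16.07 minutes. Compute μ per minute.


μ = 1/(service time) in consistent units.
1 minute = 1 min, so μ = 1/16.07 = 0.06223 per minute

Final: 0.06223 /min


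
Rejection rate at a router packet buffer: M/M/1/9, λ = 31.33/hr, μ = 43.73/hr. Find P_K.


ρ = λ/μ = 31.33/43.73 = 0.7164
P_K = (1−ρ)ρ^K/(1−ρ^(K+1)) = (0.2836·0.049731)/(1 − 0.035629)
= 0.014102/0.964371 = 0.014623

Final: 0.014623


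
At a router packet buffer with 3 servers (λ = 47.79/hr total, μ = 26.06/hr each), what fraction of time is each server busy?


ρ = λ/(cμ) = 47.79/(3·26.06) = 47.79/78.18 = 0.6113

Final: 0.6113


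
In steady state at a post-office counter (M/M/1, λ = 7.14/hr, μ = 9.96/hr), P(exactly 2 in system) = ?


ρ = 7.14/9.96 = 0.7169
P_n = (1−ρ)·ρ^n = (1 − 0.7169)·0.7169^2 = 0.2831·0.513899 = 0.145502

Final: 0.145502


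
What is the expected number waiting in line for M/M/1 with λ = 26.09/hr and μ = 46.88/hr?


ρ = 26.09/46.88 = 0.5565
Lq = ρ²/(1−ρ) = 0.3097/0.4435 = 0.6984

Final: 0.6984


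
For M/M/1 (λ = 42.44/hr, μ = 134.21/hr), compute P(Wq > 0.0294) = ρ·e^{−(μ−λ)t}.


ρ = 42.44/134.21 = 0.3162
P(Wq > t) = ρ·e^{−(μ−λ)t} = 0.3162·e^{−2.6980}
= 0.3162·0.067337 = 0.021294

Final: 0.021294


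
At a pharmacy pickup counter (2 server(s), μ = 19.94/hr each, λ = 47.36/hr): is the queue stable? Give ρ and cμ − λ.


Total capacity cμ = 2·19.94 = 39.88/hr
ρ = λ/(cμ) = 47.36/39.88 = 1.1876
Stable ⇔ ρ < 1: NO
Spare capacity = cμ − λ = 39.88 − 47.36 = -7.48/hr

Final: ρ = 1.1876; unstable; margin = -7.48/hr


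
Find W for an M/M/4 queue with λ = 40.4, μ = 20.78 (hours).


a = 1.9442; ρ = 0.4860; P₀ = 0.138559
Lq = P₀·a^c·ρ/(c!(1−ρ)²) = 0.15177
Wq = Lq/λ = 0.15177/40.4 = 0.003757 hr
W = Wq + 1/μ = 0.003757 + 0.04812 = 0.05188 hr

Final: 0.05188 hr


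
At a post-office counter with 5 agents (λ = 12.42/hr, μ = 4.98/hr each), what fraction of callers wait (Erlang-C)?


a = λ/μ = 2.4940; ρ = a/5 = 0.4988
P₀ = 0.080609 (from M/M/c formula)
C(c,a) = [a^c/(c!(1−ρ))]·P₀ = [96.48533/(120·0.5012)]·0.080609
= 1.60422·0.080609 = 0.129315

Final: 0.129315


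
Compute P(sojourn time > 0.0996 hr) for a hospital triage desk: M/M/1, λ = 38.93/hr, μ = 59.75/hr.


W ~ Exponential(μ−λ) for M/M/1.
μ − λ = 59.75 − 38.93 = 20.8200
P(W > t) = e^{−(μ−λ)t} = e^{−2.0737} = 0.125723

Final: 0.125723


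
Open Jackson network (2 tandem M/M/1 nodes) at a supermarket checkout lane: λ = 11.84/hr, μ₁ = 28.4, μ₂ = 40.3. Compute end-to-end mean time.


Each node sees arrival rate λ = 11.84/hr (tandem ⇒ throughput preserved).
W₁ = 1/(μ₁−λ) = 1/(28.4−11.84) = 0.06039 hr
W₂ = 1/(μ₂−λ) = 1/(40.3−11.84) = 0.03514 hr
W_total = W₁ + W₂ = 0.06039 + 0.03514 = 0.09552 hr

Final: 0.09552 hr


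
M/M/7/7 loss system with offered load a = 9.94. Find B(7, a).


B(c,a) = (a^c/c!) / Σ_{k=0}^{c} a^k/k!
a^7/7! = 1902.278740
Σ terms (k=0..7): 1.00000 + 9.94000 + 49.40180 + 163.68463 + 406.75631 + 808.63154 + 1339.63292 + 1902.27874 = 4681.325933
B = 1902.278740/4681.325933 = 0.406355

Final: 0.406355


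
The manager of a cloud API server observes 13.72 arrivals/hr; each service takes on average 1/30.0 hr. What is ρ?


ρ = λ/μ = 13.72/30.0 = 0.4573

Final: 0.4573


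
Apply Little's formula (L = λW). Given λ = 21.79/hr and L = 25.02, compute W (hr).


W = L/λ = 25.02/21.79 = 1.1482 hr

Final: 1.1482 hr


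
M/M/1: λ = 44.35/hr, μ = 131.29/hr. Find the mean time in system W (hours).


W = 1/(μ−λ) = 1/(131.29 − 44.35) = 1/86.94 = 0.01150 hr

Final: 0.01150 hr


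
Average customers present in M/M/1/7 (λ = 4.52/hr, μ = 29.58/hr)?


ρ = 4.52/29.58 = 0.1528
L = ρ[1 − (K+1)ρ^K + Kρ^(K+1)] / [(1−ρ)(1−ρ^(K+1))]
Numerator: 0.1528·(1 − 8·0.000001945 + 7·0.0000002973) = 0.152804
Denominator: (0.8472)·(1.000000) = 0.847194
L = 0.152804/0.847194 = 0.1804

Final: 0.1804


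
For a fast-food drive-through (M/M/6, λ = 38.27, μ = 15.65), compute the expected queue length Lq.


a = λ/μ = 2.4454; ρ = a/6 = 0.4076
P₀ = 0.086264
Lq = P₀·a^c·ρ / (c!·(1−ρ)²) = 0.086264·213.82807·0.4076/(720·0.35098)
= 0.02975

Final: 0.02975


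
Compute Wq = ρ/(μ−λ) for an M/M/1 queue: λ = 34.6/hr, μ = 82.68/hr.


ρ = 34.6/82.68 = 0.4185
Wq = ρ/(μ−λ) = 0.4185/(82.68 − 34.6) = 0.4185/48.08 = 0.008704 hr

Final: 0.008704 hr


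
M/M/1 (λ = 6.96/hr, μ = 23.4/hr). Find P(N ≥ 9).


ρ = 6.96/23.4 = 0.2974
P(N ≥ n) = ρ^n = 0.2974^9 = 0.00001822

Final: 0.00001822


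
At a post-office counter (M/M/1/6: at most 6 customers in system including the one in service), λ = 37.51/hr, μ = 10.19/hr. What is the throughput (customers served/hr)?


ρ = 3.6811; P_K = (1−ρ)ρ^6/(1−ρ^7) = 0.728419
λ_eff = λ(1 − P_K) = 37.51·(1 − 0.728419) = 37.51·0.271581 = 10.1870 /hr

Final: 10.1870 /hr


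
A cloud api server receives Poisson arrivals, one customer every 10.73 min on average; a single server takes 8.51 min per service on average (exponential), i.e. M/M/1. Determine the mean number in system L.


λ = 60/10.73 = 5.5918 /hr
μ = 60/8.51 = 7.0505 /hr
ρ = λ/μ = 5.5918/7.0505 = 0.7931
L = ρ/(1−ρ) = 0.7931/0.2069 = 3.8333

Final: 3.8333


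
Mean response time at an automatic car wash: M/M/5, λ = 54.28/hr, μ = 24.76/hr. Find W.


a = 2.1922; ρ = 0.4384; P₀ = 0.110315
Lq = P₀·a^c·ρ/(c!(1−ρ)²) = 0.06472
Wq = Lq/λ = 0.06472/54.28 = 0.001192 hr
W = Wq + 1/μ = 0.001192 + 0.04039 = 0.04158 hr

Final: 0.04158 hr


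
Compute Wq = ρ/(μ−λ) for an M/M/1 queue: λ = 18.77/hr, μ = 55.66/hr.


ρ = 18.77/55.66 = 0.3372
Wq = ρ/(μ−λ) = 0.3372/(55.66 − 18.77) = 0.3372/36.89 = 0.009141 hr

Final: 0.009141 hr


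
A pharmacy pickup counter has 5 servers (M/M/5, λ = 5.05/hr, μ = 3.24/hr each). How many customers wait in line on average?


a = λ/μ = 1.5586; ρ = a/5 = 0.3117
P₀ = 0.210009
Lq = P₀·a^c·ρ / (c!·(1−ρ)²) = 0.210009·9.19881·0.3117/(120·0.47372)
= 0.01059

Final: 0.01059


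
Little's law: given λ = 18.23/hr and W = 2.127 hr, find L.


L = λW = 18.23·2.127 = 38.7752

Final: 38.7752


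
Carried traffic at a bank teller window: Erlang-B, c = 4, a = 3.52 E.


B(4,3.52) = 0.262366 (Erlang-B)
Carried load = a(1 − B) = 3.52·(1 − 0.262366) = 3.52·0.737634 = 2.5965 E

Final: 2.5965 Erlangs


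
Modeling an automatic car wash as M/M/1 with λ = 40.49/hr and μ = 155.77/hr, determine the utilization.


ρ = λ/μ = 40.49/155.77 = 0.2599

Final: 0.2599


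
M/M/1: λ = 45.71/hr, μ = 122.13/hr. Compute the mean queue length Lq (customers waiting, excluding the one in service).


ρ = 45.71/122.13 = 0.3743
Lq = ρ²/(1−ρ) = 0.1401/0.6257 = 0.2239

Final: 0.2239


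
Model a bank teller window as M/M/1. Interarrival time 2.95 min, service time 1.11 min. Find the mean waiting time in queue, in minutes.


λ = 60/2.95 = 20.3390 /hr
μ = 60/1.11 = 54.0541 /hr
ρ = λ/μ = 20.3390/54.0541 = 0.3763
Wq = ρ/(μ−λ) = 0.3763/(54.0541−20.3390) = 0.01116 hr
In minutes: 0.01116·60 = 0.6696 min

Final: 0.6696 min


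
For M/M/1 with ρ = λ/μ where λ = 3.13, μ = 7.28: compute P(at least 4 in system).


ρ = 3.13/7.28 = 0.4299
P(N ≥ n) = ρ^n = 0.4299^4 = 0.034171

Final: 0.034171


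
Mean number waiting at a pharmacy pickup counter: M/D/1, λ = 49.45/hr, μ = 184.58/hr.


ρ = 49.45/184.58 = 0.2679
M/D/1: Lq = ρ²/(2(1−ρ)) = 0.07177/(2·0.7321) = 0.04902

Final: 0.04902


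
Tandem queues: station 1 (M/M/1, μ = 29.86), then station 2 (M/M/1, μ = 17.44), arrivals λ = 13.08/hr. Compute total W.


Each node sees arrival rate λ = 13.08/hr (tandem ⇒ throughput preserved).
W₁ = 1/(μ₁−λ) = 1/(29.86−13.08) = 0.05959 hr
W₂ = 1/(μ₂−λ) = 1/(17.44−13.08) = 0.22936 hr
W_total = W₁ + W₂ = 0.05959 + 0.22936 = 0.28895 hr

Final: 0.28895 hr


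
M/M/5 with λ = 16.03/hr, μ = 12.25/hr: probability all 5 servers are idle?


a = λ/μ = 16.03/12.25 = 1.3086; ρ = a/c = 0.2617
Σ_{k=0}^{4} a^k/k! (terms k=0..4) = 1.00000 + 1.30857 + 0.85618 + 0.37346 + 0.12217 = 3.66038
Tail: a^5/(5!(1−ρ)) = 3.83696/(120·0.7383) = 0.04331
P₀ = 1/(3.66038 + 0.04331) = 1/3.70369 = 0.270001

Final: 0.270001


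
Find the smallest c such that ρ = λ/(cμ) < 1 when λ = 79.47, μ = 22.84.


Stability requires cμ > λ ⇔ c > λ/μ.
λ/μ = 79.47/22.84 = 3.4794
Minimum integer c = ⌊3.4794⌋ + 1 = 4
Check: 4·22.84 = 91.36 > 79.47, while 3·22.84 = 68.52 ≤ 79.47

Final: 4 servers


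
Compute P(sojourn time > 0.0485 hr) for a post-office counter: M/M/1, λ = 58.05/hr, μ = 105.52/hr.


W ~ Exponential(μ−λ) for M/M/1.
μ − λ = 105.52 − 58.05 = 47.4700
P(W > t) = e^{−(μ−λ)t} = e^{−2.3023} = 0.100029

Final: 0.100029


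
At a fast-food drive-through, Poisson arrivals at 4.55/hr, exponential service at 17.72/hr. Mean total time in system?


W = 1/(μ−λ) = 1/(17.72 − 4.55) = 1/13.17 = 0.07593 hr

Final: 0.07593 hr


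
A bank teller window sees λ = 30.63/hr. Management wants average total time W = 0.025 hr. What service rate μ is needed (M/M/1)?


W = 1/(μ−λ) ⇒ μ − λ = 1/W = 1/0.025 = 40.0000
μ = λ + 1/W = 30.63 + 40.0000 = 70.6300 per hr

Final: 70.6300 /hr


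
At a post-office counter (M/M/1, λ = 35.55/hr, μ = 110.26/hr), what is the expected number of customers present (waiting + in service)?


ρ = λ/μ = 35.55/110.26 = 0.3224
L = ρ/(1−ρ) = 0.3224/(1 − 0.3224) = 0.3224/0.6776 = 0.4758

Final: 0.4758


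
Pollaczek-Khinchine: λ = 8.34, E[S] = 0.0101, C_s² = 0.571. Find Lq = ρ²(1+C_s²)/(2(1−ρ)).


ρ = λ·E[S] = 8.34·0.0101 = 0.08423
Lq = ρ²(1+C_s²)/(2(1−ρ)) = 0.007095·(1+0.571)/(2·0.9158)
= 0.007095·1.5710/1.8315 = 0.006086

Final: 0.006086


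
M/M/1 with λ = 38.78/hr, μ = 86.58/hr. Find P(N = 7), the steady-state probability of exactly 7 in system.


ρ = 38.78/86.58 = 0.4479
P_n = (1−ρ)·ρ^n = (1 − 0.4479)·0.4479^7 = 0.5521·0.003617 = 0.001997

Final: 0.001997


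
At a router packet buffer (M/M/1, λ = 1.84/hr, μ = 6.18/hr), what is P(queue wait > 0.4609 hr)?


ρ = 1.84/6.18 = 0.2977
P(Wq > t) = ρ·e^{−(μ−λ)t} = 0.2977·e^{−2.0003}
= 0.2977·0.135294 = 0.040282

Final: 0.040282


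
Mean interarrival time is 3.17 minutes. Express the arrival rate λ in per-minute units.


λ = 1/(interarrival time) in consistent units.
1 minute = 1 min, so λ = 1/3.17 = 0.3155 per minute

Final: 0.3155 /min


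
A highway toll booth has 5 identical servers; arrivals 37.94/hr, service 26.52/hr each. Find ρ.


ρ = λ/(cμ) = 37.94/(5·26.52) = 37.94/132.60 = 0.2861

Final: 0.2861


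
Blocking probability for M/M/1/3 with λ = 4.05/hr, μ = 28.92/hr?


ρ = λ/μ = 4.05/28.92 = 0.1400
P_K = (1−ρ)ρ^K/(1−ρ^(K+1)) = (0.8600·0.002746)/(1 − 0.0003846)
= 0.002362/0.999615 = 0.002363

Final: 0.002363


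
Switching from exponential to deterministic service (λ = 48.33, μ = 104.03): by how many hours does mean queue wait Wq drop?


ρ = 48.33/104.03 = 0.4646
Wq(M/M/1) = ρ/(μ−λ) = 0.4646/55.70 = 0.008341 hr
Wq(M/D/1) = ρ/(2(μ−λ)) = 0.004170 hr
Savings = 0.008341 − 0.004170 = 0.004170 hr

Final: 0.004170 hr


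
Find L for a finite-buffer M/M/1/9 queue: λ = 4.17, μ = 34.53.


ρ = 4.17/34.53 = 0.1208
L = ρ[1 − (K+1)ρ^K + Kρ^(K+1)] / [(1−ρ)(1−ρ^(K+1))]
Numerator: 0.1208·(1 − 10·0.000000005463 + 9·6.598e-10) = 0.120765
Denominator: (0.8792)·(1.000000) = 0.879235
L = 0.120765/0.879235 = 0.1374

Final: 0.1374


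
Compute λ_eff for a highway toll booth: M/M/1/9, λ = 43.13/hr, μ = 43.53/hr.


ρ = 0.9908; P_K = (1−ρ)ρ^9/(1−ρ^10) = 0.095897
λ_eff = λ(1 − P_K) = 43.13·(1 − 0.095897) = 43.13·0.904103 = 38.9940 /hr

Final: 38.9940 /hr


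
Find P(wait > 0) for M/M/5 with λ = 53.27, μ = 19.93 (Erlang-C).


a = λ/μ = 2.6729; ρ = a/5 = 0.5346
P₀ = 0.066682 (from M/M/c formula)
C(c,a) = [a^c/(c!(1−ρ))]·P₀ = [136.41967/(120·0.4654)]·0.066682
= 2.44254·0.066682 = 0.162873

Final: 0.162873


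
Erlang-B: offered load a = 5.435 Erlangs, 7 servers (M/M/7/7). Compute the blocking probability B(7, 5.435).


B(c,a) = (a^c/c!) / Σ_{k=0}^{c} a^k/k!
a^7/7! = 27.794976
Σ terms (k=0..7): 1.00000 + 5.43500 + 14.76961 + 26.75761 + 36.35691 + 39.51996 + 35.79850 + 27.79498 = 187.432569
B = 27.794976/187.432569 = 0.148293

Final: 0.148293


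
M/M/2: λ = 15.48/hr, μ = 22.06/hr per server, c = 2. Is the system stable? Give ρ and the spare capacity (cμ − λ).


Total capacity cμ = 2·22.06 = 44.12/hr
ρ = λ/(cμ) = 15.48/44.12 = 0.3509
Stable ⇔ ρ < 1: YES
Spare capacity = cμ − λ = 44.12 − 15.48 = 28.64/hr

Final: ρ = 0.3509; stable; margin = 28.64/hr


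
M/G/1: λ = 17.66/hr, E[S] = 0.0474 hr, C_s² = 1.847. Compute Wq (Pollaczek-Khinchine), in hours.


ρ = λ·E[S] = 17.66·0.0474 = 0.8371
E[S²] = E[S]²(1+C_s²) = 0.0474²·(1+1.847) = 0.006397
Wq = λ·E[S²]/(2(1−ρ)) = 17.66·0.006397/(2·0.1629) = 0.34669 hr

Final: 0.34669 hr


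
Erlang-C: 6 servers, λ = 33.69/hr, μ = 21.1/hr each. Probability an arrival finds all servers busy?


a = λ/μ = 1.5967; ρ = a/6 = 0.2661
P₀ = 0.202492 (from M/M/c formula)
C(c,a) = [a^c/(c!(1−ρ))]·P₀ = [16.56957/(720·0.7339)]·0.202492
= 0.03136·0.202492 = 0.006350

Final: 0.006350
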